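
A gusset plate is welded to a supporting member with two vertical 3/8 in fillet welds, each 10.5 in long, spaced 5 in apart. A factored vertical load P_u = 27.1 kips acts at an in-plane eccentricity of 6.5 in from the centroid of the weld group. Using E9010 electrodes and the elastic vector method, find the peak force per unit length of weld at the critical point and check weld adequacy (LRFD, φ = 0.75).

E90XX → F_EXX = 90 ksi.
Total weld length L_w = 21 in. Treat welds as unit-width lines.
Polar moment about centroid: J = 2[d³/12 + d(b/2)²] = 2[10.5³/12 + 10.5×2.5²] = 324.2 in³.
Direct shear f_v = P/L_w = 27.1 / 21 = 1.29 kip/in (vertical).
Torsion M = P·e = 27.1 × 6.5 = 176.15 kip·in.
Critical point at (x, y) = (2.5, 5.25) from centroid. f_tx = M·y/J = 2.853 kip/in; f_ty = M·x/J = 1.358 kip/in.
Resultant f_max = √[f_tx² + (f_v + f_ty)²] = √[2.853² + (1.29 + 1.358)²] = 3.893 kip/in.
Capacity per unit length: φr_n = 0.75 × 0.6 × 90 × (0.707 × 0.375) = 10.74 kip/in.
3.893 ≤ 10.74 → adequate.

f_max ≈ 3.89 kip/in; adequate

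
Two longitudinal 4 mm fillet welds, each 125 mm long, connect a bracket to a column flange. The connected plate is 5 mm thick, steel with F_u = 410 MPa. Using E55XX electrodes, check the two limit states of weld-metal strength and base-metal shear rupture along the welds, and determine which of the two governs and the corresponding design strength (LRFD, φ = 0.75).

φR_n ≈ 175 kN (weld metal governs)

E55XX → F_EXX = 550 MPa.
t_e = 0.707 × 4 = 2.828 mm; L = 250 mm.
Weld metal: φR_n = 0.75 × 0.6 × 550 × 2.828 × 250 × 10⁻³ = 175 kN.
Base metal (shear rupture): φR_n = 0.75 × 0.6 × 410 × 5 × 250 × 10⁻³ = 230.6 kN.
Governing: weld metal.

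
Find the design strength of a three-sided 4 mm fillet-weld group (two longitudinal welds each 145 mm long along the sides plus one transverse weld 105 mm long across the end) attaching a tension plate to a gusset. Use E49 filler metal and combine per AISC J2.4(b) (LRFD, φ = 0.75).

φR_n ≈ 252 kN

E49XX → F_EXX = 490 MPa.
t_e = 0.707 × 4 = 2.828 mm.
R_nwl = 0.6 × 490 × 2.828 × 290 × 10⁻³ = 241.1 kN (longitudinal, 2 welds).
R_nwt = 0.6 × 490 × 2.828 × 105 × 10⁻³ = 87.3 kN (transverse, base value).
(i) R_nwl + R_nwt = 328.4 kN; (ii) 0.85 R_nwl + 1.5 R_nwt = 335.9 kN.
R_n = max = 335.9 kN [governs: (ii)]; φR_n = 251.9 kN.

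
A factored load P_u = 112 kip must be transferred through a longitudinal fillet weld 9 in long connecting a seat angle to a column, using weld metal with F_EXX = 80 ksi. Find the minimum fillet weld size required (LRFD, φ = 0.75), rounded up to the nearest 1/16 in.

Total weld length L = 9 in.
Required throat t_e = P_u / (φ × 0.6 F_EXX × L) = 112 / (0.75 × 0.6 × 80 × 9) = 0.3457 in.
Required leg w = t_e / 0.707 = 0.4889 in → use 1/2 in.

w = 1/2 in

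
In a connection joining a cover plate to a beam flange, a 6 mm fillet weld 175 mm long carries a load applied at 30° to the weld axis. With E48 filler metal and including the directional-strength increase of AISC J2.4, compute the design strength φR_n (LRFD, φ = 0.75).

E48XX → F_EXX = 480 MPa.
t_e = 0.707 × 6 = 4.242 mm; A_we = 4.242 × 175 = 742.4 mm².
Directional factor: 1.0 + 0.5 sin^1.5(30°) = 1.177.
F_nw = 0.6 × 480 × 1.177 = 338.9 MPa.
φR_n = 0.75 × 338.9 × 742.4 × 10⁻³ = 188.7 kN.

φR_n ≈ 189 kN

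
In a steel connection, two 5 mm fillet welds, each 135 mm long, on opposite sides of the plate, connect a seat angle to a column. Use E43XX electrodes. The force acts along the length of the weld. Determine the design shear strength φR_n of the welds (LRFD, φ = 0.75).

E43XX → F_EXX = 430 MPa.
Effective throat t_e = 0.707 × 5 = 3.535 mm.
Total length L = 270 mm; A_we = 3.535 × 270 = 954.4 mm².
F_nw = 0.6 F_EXX = 0.6 × 430 = 258 MPa.
φR_n = 0.75 × 258 × 954.4 × 10⁻³ = 184.7 kN.

φR_n ≈ 185 kN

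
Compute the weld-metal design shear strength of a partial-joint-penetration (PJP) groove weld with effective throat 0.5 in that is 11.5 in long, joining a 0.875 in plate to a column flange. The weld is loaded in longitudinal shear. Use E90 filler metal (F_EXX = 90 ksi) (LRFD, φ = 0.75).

φR_n ≈ 233 kips

Effective throat (given) t_e = 0.5 in.
A_we = 0.5 × 11.5 = 5.75 in².
F_nw = 0.6 F_EXX = 54 ksi.
φR_n = 0.75 × 54 × 5.75 = 232.9 kips.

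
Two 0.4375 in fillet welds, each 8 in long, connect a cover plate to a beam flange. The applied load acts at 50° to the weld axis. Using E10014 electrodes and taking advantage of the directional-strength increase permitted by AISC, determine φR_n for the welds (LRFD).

E100XX → F_EXX = 100 ksi.
t_e = 0.707 × 0.4375 = 0.3093 in; A_we = 0.3093 × 16 = 4.949 in².
Directional factor: 1.0 + 0.5 sin^1.5(50°) = 1.335.
F_nw = 0.6 × 100 × 1.335 = 80.11 ksi.
φR_n = 0.75 × 80.11 × 4.949 = 297.4 kips.

φR_n ≈ 297 kips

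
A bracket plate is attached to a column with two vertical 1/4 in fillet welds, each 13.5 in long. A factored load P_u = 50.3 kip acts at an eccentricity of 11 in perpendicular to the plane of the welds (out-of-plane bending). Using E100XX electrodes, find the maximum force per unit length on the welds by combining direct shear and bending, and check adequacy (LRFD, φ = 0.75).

E100XX → F_EXX = 100 ksi.
L_w = 2 × 13.5 = 27 in; section modulus (unit throat) S = 2 × L²/6 = 60.75 in².
Direct shear f_v = P/L_w = 50.3/27 = 1.863 kip/in.
Moment M = P × e = 50.3 × 11 = 553.3 kip·in; bending f_b = M/S = 9.108 kip/in.
f_max = √(f_v² + f_b²) = √(1.863² + 9.108²) = 9.296 kip/in.
φr_n = 0.75 × 0.6 × 100 × (0.707 × 0.25) = 7.954 kip/in → NOT adequate.

f_max ≈ 9.3 kip/in; NOT adequate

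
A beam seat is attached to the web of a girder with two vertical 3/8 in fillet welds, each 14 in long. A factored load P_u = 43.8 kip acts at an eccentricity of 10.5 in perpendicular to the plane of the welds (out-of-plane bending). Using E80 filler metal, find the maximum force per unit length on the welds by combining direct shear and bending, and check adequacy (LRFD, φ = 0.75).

E80XX → F_EXX = 80 ksi.
L_w = 2 × 14 = 28 in; section modulus (unit throat) S = 2 × L²/6 = 65.33 in².
Direct shear f_v = P/L_w = 43.8/28 = 1.564 kip/in.
Moment M = P × e = 43.8 × 10.5 = 459.9 kip·in; bending f_b = M/S = 7.039 kip/in.
f_max = √(f_v² + f_b²) = √(1.564² + 7.039²) = 7.211 kip/in.
φr_n = 0.75 × 0.6 × 80 × (0.707 × 0.375) = 9.544 kip/in → adequate.

f_max ≈ 7.21 kip/in; adequate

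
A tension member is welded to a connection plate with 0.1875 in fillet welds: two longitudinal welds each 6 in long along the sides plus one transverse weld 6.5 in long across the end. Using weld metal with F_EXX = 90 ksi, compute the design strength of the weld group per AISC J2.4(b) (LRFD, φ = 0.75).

t_e = 0.707 × 0.1875 = 0.1326 in.
R_nwl = 0.6 × 90 × 0.1326 × 12 = 85.9 kips (longitudinal, 2 welds).
R_nwt = 0.6 × 90 × 0.1326 × 6.5 = 46.53 kips (transverse, base value).
(i) R_nwl + R_nwt = 132.4 kips; (ii) 0.85 R_nwl + 1.5 R_nwt = 142.8 kips.
R_n = max = 142.8 kips [governs: (ii)]; φR_n = 107.1 kips.

φR_n ≈ 107 kips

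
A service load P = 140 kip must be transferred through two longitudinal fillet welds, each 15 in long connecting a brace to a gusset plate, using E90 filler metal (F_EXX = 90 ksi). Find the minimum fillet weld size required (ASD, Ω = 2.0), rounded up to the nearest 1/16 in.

w = 1/4 in

Total weld length L = 30 in.
Required throat t_e = P × Ω / (0.6 F_EXX × L) = 140 × 2.0 / (0.6 × 90 × 30) = 0.1728 in.
Required leg w = t_e / 0.707 = 0.2445 in → use 1/4 in.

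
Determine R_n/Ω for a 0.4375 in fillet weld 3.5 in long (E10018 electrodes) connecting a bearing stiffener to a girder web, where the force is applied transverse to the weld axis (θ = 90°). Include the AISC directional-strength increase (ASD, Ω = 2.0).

R_n/Ω ≈ 48.7 kip

E100XX → F_EXX = 100 ksi.
t_e = 0.707 × 0.4375 = 0.3093 in; A_we = 0.3093 × 3.5 = 1.083 in².
Directional factor: 1.0 + 0.5 sin^1.5(90°) = 1.5.
F_nw = 0.6 × 100 × 1.5 = 90 ksi.
R_n/Ω = (90 × 1.083) / 2.0 = 48.72 kip.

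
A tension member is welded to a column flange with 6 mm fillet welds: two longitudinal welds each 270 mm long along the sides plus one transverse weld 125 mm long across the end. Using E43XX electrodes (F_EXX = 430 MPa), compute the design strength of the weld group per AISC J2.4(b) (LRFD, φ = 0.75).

t_e = 0.707 × 6 = 4.242 mm.
R_nwl = 0.6 × 430 × 4.242 × 540 × 10⁻³ = 591 kN (longitudinal, 2 welds).
R_nwt = 0.6 × 430 × 4.242 × 125 × 10⁻³ = 136.8 kN (transverse, base value).
(i) R_nwl + R_nwt = 727.8 kN; (ii) 0.85 R_nwl + 1.5 R_nwt = 707.6 kN.
R_n = max = 727.8 kN [governs: (i)]; φR_n = 545.8 kN.

φR_n ≈ 546 kN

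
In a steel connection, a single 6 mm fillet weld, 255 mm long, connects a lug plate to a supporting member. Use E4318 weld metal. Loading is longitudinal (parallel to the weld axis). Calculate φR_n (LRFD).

E43XX → F_EXX = 430 MPa.
Effective throat t_e = 0.707 × 6 = 4.242 mm.
Total length L = 255 mm; A_we = 4.242 × 255 = 1082 mm².
F_nw = 0.6 F_EXX = 0.6 × 430 = 258 MPa.
φR_n = 0.75 × 258 × 1082 × 10⁻³ = 209.3 kN.

φR_n ≈ 209 kN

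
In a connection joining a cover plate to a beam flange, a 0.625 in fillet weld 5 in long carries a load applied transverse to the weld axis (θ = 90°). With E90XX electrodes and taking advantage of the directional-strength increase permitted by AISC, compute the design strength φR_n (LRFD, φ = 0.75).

φR_n ≈ 134 kips

E90XX → F_EXX = 90 ksi.
t_e = 0.707 × 0.625 = 0.4419 in; A_we = 0.4419 × 5 = 2.209 in².
Directional factor: 1.0 + 0.5 sin^1.5(90°) = 1.5.
F_nw = 0.6 × 90 × 1.5 = 81 ksi.
φR_n = 0.75 × 81 × 2.209 = 134.2 kips.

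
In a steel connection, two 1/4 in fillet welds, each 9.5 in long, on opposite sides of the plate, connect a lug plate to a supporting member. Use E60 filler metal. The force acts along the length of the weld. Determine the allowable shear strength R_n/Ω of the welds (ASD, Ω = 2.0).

E60XX → F_EXX = 60 ksi.
Effective throat t_e = 0.707 × 0.25 = 0.1767 in.
Total length L = 19 in; A_we = 0.1767 × 19 = 3.358 in².
F_nw = 0.6 F_EXX = 0.6 × 60 = 36 ksi.
R_n = 36 × 3.358 = 120.9 kips; R_n/Ω = 120.9/2.0 = 60.45 kips.

R_n/Ω ≈ 60.4 kips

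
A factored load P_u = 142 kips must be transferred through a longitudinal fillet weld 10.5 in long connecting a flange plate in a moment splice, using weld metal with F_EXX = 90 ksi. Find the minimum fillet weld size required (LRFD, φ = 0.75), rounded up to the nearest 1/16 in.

w = 1/2 in

Total weld length L = 10.5 in.
Required throat t_e = P_u / (φ × 0.6 F_EXX × L) = 142 / (0.75 × 0.6 × 90 × 10.5) = 0.3339 in.
Required leg w = t_e / 0.707 = 0.4723 in → use 1/2 in.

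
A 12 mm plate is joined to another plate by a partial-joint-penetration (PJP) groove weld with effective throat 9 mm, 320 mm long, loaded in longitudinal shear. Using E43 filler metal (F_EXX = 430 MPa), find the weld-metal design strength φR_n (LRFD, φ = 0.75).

Effective throat (given) t_e = 9 mm.
A_we = 9 × 320 = 2880 mm².
F_nw = 0.6 F_EXX = 258 MPa.
φR_n = 0.75 × 258 × 2880 × 10⁻³ = 557.3 kN.

φR_n ≈ 557 kN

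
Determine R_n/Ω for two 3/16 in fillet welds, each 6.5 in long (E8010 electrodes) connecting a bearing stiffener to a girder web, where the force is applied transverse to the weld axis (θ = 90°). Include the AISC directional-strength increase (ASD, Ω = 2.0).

E80XX → F_EXX = 80 ksi.
t_e = 0.707 × 0.1875 = 0.1326 in; A_we = 0.1326 × 13 = 1.723 in².
Directional factor: 1.0 + 0.5 sin^1.5(90°) = 1.5.
F_nw = 0.6 × 80 × 1.5 = 72 ksi.
R_n/Ω = (72 × 1.723) / 2.0 = 62.04 kip.

R_n/Ω ≈ 62 kip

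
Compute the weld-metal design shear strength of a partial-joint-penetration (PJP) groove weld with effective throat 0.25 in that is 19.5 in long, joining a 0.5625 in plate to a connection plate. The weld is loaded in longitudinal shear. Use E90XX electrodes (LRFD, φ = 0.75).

φR_n ≈ 197 kip

E90XX → F_EXX = 90 ksi.
Effective throat (given) t_e = 0.25 in.
A_we = 0.25 × 19.5 = 4.875 in².
F_nw = 0.6 F_EXX = 54 ksi.
φR_n = 0.75 × 54 × 4.875 = 197.4 kip.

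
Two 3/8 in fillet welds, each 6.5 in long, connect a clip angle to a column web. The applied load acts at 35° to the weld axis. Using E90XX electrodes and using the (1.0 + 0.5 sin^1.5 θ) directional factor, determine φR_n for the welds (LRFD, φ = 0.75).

φR_n ≈ 170 kip

E90XX → F_EXX = 90 ksi.
t_e = 0.707 × 0.375 = 0.2651 in; A_we = 0.2651 × 13 = 3.447 in².
Directional factor: 1.0 + 0.5 sin^1.5(35°) = 1.217.
F_nw = 0.6 × 90 × 1.217 = 65.73 ksi.
φR_n = 0.75 × 65.73 × 3.447 = 169.9 kip.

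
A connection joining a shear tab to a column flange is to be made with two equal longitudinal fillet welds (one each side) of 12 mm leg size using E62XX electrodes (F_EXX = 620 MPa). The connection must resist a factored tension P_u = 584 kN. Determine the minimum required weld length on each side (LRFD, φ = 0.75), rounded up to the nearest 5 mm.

Throat t_e = 0.707 × 12 = 8.484 mm.
φr_n = 0.75 × 0.6 × 620 × 8.484 × 10⁻³ = 2.367 kN/mm.
L_req = P_u / φr_n = 584 / 2.367 = 246.7 mm total.
Per side: 246.7 / 2 = 123.4 mm.
Round up → use L = 125 mm on each side.

L = 125 mm on each side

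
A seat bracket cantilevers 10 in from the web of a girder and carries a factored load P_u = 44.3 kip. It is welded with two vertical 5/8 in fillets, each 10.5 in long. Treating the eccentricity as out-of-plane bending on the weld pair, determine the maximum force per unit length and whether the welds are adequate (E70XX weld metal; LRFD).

f_max ≈ 12.2 kip/in; adequate

E70XX → F_EXX = 70 ksi.
L_w = 2 × 10.5 = 21 in; section modulus (unit throat) S = 2 × L²/6 = 36.75 in².
Direct shear f_v = P/L_w = 44.3/21 = 2.11 kip/in.
Moment M = P × e = 44.3 × 10 = 443 kip·in; bending f_b = M/S = 12.05 kip/in.
f_max = √(f_v² + f_b²) = √(2.11² + 12.05²) = 12.24 kip/in.
φr_n = 0.75 × 0.6 × 70 × (0.707 × 0.625) = 13.92 kip/in → adequate.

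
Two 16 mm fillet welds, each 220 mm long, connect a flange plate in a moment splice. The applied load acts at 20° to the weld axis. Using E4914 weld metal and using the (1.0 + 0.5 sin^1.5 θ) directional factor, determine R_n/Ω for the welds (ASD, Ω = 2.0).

E49XX → F_EXX = 490 MPa.
t_e = 0.707 × 16 = 11.31 mm; A_we = 11.31 × 440 = 4977 mm².
Directional factor: 1.0 + 0.5 sin^1.5(20°) = 1.1.
F_nw = 0.6 × 490 × 1.1 = 323.4 MPa.
R_n/Ω = (323.4 × 4977) / 2.0 × 10⁻³ = 804.8 kN.

R_n/Ω ≈ 805 kN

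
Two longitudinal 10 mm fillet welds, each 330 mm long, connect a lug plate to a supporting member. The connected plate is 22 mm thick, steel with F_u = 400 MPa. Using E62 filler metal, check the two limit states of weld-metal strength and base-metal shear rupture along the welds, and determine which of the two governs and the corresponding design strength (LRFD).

φR_n ≈ 1300 kN (weld metal governs)

E62XX → F_EXX = 620 MPa.
t_e = 0.707 × 10 = 7.07 mm; L = 660 mm.
Weld metal: φR_n = 0.75 × 0.6 × 620 × 7.07 × 660 × 10⁻³ = 1302 kN.
Base metal (shear rupture): φR_n = 0.75 × 0.6 × 400 × 22 × 660 × 10⁻³ = 2614 kN.
Governing: weld metal.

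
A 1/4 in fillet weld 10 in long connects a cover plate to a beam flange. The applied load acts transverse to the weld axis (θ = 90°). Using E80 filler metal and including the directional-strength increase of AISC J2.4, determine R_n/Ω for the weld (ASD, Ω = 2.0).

R_n/Ω ≈ 63.6 kip

E80XX → F_EXX = 80 ksi.
t_e = 0.707 × 0.25 = 0.1767 in; A_we = 0.1767 × 10 = 1.767 in².
Directional factor: 1.0 + 0.5 sin^1.5(90°) = 1.5.
F_nw = 0.6 × 80 × 1.5 = 72 ksi.
R_n/Ω = (72 × 1.767) / 2.0 = 63.63 kip.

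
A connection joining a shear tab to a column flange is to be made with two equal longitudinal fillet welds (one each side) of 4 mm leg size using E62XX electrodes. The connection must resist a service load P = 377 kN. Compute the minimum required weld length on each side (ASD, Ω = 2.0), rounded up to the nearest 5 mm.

E62XX → F_EXX = 620 MPa.
Throat t_e = 0.707 × 4 = 2.828 mm.
r_n/Ω = (0.6 × 620 × 2.828) / 2.0 = 526 N/mm = 0.526 kN/mm.
L_req = P / (r_n/Ω) = 377 / 0.526 = 716.7 mm total.
Per side: 716.7 / 2 = 358.4 mm.
Round up → use L = 360 mm on each side.

L = 360 mm on each side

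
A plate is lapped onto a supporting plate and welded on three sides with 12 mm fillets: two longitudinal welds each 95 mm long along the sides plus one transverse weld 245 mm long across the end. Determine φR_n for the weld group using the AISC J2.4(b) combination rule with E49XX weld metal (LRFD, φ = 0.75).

E49XX → F_EXX = 490 MPa.
t_e = 0.707 × 12 = 8.484 mm.
R_nwl = 0.6 × 490 × 8.484 × 190 × 10⁻³ = 473.9 kN (longitudinal, 2 welds).
R_nwt = 0.6 × 490 × 8.484 × 245 × 10⁻³ = 611.1 kN (transverse, base value).
(i) R_nwl + R_nwt = 1085 kN; (ii) 0.85 R_nwl + 1.5 R_nwt = 1319 kN.
R_n = max = 1319 kN [governs: (ii)]; φR_n = 989.6 kN.

φR_n ≈ 990 kN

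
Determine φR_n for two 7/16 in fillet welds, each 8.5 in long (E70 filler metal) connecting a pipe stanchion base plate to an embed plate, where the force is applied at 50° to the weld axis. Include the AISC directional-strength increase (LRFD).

E70XX → F_EXX = 70 ksi.
t_e = 0.707 × 0.4375 = 0.3093 in; A_we = 0.3093 × 17 = 5.258 in².
Directional factor: 1.0 + 0.5 sin^1.5(50°) = 1.335.
F_nw = 0.6 × 70 × 1.335 = 56.08 ksi.
φR_n = 0.75 × 56.08 × 5.258 = 221.2 kip.

φR_n ≈ 221 kip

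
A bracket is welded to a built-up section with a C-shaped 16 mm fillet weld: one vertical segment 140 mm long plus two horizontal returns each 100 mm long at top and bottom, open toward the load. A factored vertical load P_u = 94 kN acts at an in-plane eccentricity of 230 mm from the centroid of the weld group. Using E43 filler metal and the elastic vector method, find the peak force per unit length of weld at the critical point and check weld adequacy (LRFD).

E43XX → F_EXX = 430 MPa.
Total weld length L_w = 340 mm. Treat welds as unit-width lines.
Centroid: x̄ = 2×100×50 / 340 = 29.41 mm from the vertical weld.
Polar moment about centroid: J = I_x + I_y = [140³/12 + 2×100×70²] + [140×29.41² + 2(100³/12 + 100×20.59²)] = 1581000 mm³.
Direct shear f_v = P/L_w = 94×10³ / 340 = 276.5 N/mm (vertical).
Torsion M = P·e = 94×10³ × 230 = 21620000 N·mm.
Critical point at (x, y) = (70.59, 70) from centroid. f_tx = M·y/J = 957.1 N/mm; f_ty = M·x/J = 965.2 N/mm.
Resultant f_max = √[f_tx² + (f_v + f_ty)²] = √[957.1² + (276.5 + 965.2)²] = 1568 N/mm.
Capacity per unit length: φr_n = 0.75 × 0.6 × 430 × (0.707 × 16) = 2189 N/mm.
1568 ≤ 2189 → adequate.

f_max ≈ 1570 N/mm; adequate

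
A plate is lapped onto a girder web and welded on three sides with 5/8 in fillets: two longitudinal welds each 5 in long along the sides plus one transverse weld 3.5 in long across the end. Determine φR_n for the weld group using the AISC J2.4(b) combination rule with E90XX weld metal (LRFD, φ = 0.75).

φR_n ≈ 246 kip

E90XX → F_EXX = 90 ksi.
t_e = 0.707 × 0.625 = 0.4419 in.
R_nwl = 0.6 × 90 × 0.4419 × 10 = 238.6 kip (longitudinal, 2 welds).
R_nwt = 0.6 × 90 × 0.4419 × 3.5 = 83.51 kip (transverse, base value).
(i) R_nwl + R_nwt = 322.1 kip; (ii) 0.85 R_nwl + 1.5 R_nwt = 328.1 kip.
R_n = max = 328.1 kip [governs: (ii)]; φR_n = 246.1 kip.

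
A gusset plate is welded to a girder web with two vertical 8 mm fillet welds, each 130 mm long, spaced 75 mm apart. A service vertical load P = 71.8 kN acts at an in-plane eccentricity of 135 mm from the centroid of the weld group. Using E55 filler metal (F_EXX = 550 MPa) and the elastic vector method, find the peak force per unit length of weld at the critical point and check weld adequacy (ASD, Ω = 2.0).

f_max ≈ 1160 N/mm; NOT adequate

Total weld length L_w = 260 mm. Treat welds as unit-width lines.
Polar moment about centroid: J = 2[d³/12 + d(b/2)²] = 2[130³/12 + 130×37.5²] = 731800 mm³.
Direct shear f_v = P/L_w = 71.8×10³ / 260 = 276.2 N/mm (vertical).
Torsion M = P·e = 71.8×10³ × 135 = 9693000 N·mm.
Critical point at (x, y) = (37.5, 65) from centroid. f_tx = M·y/J = 861 N/mm; f_ty = M·x/J = 496.7 N/mm.
Resultant f_max = √[f_tx² + (f_v + f_ty)²] = √[861² + (276.2 + 496.7)²] = 1157 N/mm.
Capacity per unit length: r_n/Ω = (1/2.0) × 0.6 × 550 × (0.707 × 8) = 933.2 N/mm.
1157 > 933.2 → NOT adequate.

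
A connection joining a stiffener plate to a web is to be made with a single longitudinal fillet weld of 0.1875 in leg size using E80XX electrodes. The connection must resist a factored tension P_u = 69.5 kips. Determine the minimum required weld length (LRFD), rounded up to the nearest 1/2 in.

L = 15 in

E80XX → F_EXX = 80 ksi.
Throat t_e = 0.707 × 0.1875 = 0.1326 in.
φr_n = 0.75 × 0.6 × 80 × 0.1326 = 4.772 kips/in.
L_req = P_u / φr_n = 69.5 / 4.772 = 14.56 in total.
Round up → use L = 15 in.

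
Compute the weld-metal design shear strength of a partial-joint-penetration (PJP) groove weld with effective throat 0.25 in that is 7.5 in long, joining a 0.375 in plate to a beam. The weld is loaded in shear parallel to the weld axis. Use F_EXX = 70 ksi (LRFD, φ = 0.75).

Effective throat (given) t_e = 0.25 in.
A_we = 0.25 × 7.5 = 1.875 in².
F_nw = 0.6 F_EXX = 42 ksi.
φR_n = 0.75 × 42 × 1.875 = 59.06 kip.

φR_n ≈ 59.1 kip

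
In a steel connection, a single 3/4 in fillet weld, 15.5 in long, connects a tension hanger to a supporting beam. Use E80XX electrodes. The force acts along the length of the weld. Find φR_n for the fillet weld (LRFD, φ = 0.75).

φR_n ≈ 296 kips

E80XX → F_EXX = 80 ksi.
Effective throat t_e = 0.707 × 0.75 = 0.5302 in.
Total length L = 15.5 in; A_we = 0.5302 × 15.5 = 8.219 in².
F_nw = 0.6 F_EXX = 0.6 × 80 = 48 ksi.
φR_n = 0.75 × 48 × 8.219 = 295.9 kips.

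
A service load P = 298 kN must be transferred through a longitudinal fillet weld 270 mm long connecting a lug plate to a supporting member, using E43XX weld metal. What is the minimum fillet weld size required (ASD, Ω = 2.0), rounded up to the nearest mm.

w = 13 mm

E43XX → F_EXX = 430 MPa.
Total weld length L = 270 mm.
Required throat t_e = P × Ω / (0.6 F_EXX × L) = 298 × 2.0 / (0.6 × 430 × 270 × 10⁻³) = 8.556 mm.
Required leg w = t_e / 0.707 = 12.1 mm → use 13 mm.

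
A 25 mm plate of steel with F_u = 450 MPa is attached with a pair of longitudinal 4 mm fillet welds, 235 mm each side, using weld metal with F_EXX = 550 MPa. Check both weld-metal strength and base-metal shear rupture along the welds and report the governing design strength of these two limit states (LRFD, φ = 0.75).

φR_n ≈ 329 kN (weld metal governs)

t_e = 0.707 × 4 = 2.828 mm; L = 470 mm.
Weld metal: φR_n = 0.75 × 0.6 × 550 × 2.828 × 470 × 10⁻³ = 329 kN.
Base metal (shear rupture): φR_n = 0.75 × 0.6 × 450 × 25 × 470 × 10⁻³ = 2379 kN.
Governing: weld metal.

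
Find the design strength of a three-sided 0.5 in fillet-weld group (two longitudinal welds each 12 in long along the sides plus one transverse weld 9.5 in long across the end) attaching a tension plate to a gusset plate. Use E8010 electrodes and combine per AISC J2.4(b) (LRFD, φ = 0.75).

E80XX → F_EXX = 80 ksi.
t_e = 0.707 × 0.5 = 0.3535 in.
R_nwl = 0.6 × 80 × 0.3535 × 24 = 407.2 kip (longitudinal, 2 welds).
R_nwt = 0.6 × 80 × 0.3535 × 9.5 = 161.2 kip (transverse, base value).
(i) R_nwl + R_nwt = 568.4 kip; (ii) 0.85 R_nwl + 1.5 R_nwt = 587.9 kip.
R_n = max = 587.9 kip [governs: (ii)]; φR_n = 441 kip.

φR_n ≈ 441 kip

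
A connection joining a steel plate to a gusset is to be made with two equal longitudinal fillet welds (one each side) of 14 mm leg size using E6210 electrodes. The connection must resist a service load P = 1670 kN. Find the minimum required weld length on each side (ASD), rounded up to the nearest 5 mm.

L = 455 mm on each side

E62XX → F_EXX = 620 MPa.
Throat t_e = 0.707 × 14 = 9.898 mm.
r_n/Ω = (0.6 × 620 × 9.898) / 2.0 = 1841 N/mm = 1.841 kN/mm.
L_req = P / (r_n/Ω) = 1670 / 1.841 = 907.1 mm total.
Per side: 907.1 / 2 = 453.6 mm.
Round up → use L = 455 mm on each side.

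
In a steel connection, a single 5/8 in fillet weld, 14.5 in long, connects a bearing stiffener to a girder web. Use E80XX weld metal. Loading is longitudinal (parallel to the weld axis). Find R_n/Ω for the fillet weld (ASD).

R_n/Ω ≈ 154 kip

E80XX → F_EXX = 80 ksi.
Effective throat t_e = 0.707 × 0.625 = 0.4419 in.
Total length L = 14.5 in; A_we = 0.4419 × 14.5 = 6.407 in².
F_nw = 0.6 F_EXX = 0.6 × 80 = 48 ksi.
R_n = 48 × 6.407 = 307.5 kip; R_n/Ω = 307.5/2.0 = 153.8 kip.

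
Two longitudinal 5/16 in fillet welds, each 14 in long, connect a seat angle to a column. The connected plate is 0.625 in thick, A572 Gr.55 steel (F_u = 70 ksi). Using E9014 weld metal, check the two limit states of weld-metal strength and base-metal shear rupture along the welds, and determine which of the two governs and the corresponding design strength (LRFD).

E90XX → F_EXX = 90 ksi.
t_e = 0.707 × 0.3125 = 0.2209 in; L = 28 in.
Weld metal: φR_n = 0.75 × 0.6 × 90 × 0.2209 × 28 = 250.5 kips.
Base metal (shear rupture): φR_n = 0.75 × 0.6 × 70 × 0.625 × 28 = 551.2 kips.
Governing: weld metal.

φR_n ≈ 251 kips (weld metal governs)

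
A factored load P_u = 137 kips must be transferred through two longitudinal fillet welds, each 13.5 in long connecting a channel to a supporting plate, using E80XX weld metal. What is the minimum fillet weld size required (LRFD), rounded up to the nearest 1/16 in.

w = 1/4 in

E80XX → F_EXX = 80 ksi.
Total weld length L = 27 in.
Required throat t_e = P_u / (φ × 0.6 F_EXX × L) = 137 / (0.75 × 0.6 × 80 × 27) = 0.1409 in.
Required leg w = t_e / 0.707 = 0.1994 in → use 1/4 in.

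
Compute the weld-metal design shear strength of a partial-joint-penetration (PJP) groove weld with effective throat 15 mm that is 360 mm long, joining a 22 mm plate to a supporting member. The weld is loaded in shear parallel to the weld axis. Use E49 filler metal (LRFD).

E49XX → F_EXX = 490 MPa.
Effective throat (given) t_e = 15 mm.
A_we = 15 × 360 = 5400 mm².
F_nw = 0.6 F_EXX = 294 MPa.
φR_n = 0.75 × 294 × 5400 × 10⁻³ = 1191 kN.

φR_n ≈ 1190 kN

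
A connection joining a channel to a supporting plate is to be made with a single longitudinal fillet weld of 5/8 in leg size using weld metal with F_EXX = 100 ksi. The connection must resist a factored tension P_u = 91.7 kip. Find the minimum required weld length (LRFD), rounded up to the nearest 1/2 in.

Throat t_e = 0.707 × 0.625 = 0.4419 in.
φr_n = 0.75 × 0.6 × 100 × 0.4419 = 19.88 kip/in.
L_req = P_u / φr_n = 91.7 / 19.88 = 4.612 in total.
Round up → use L = 5 in.

L = 5 in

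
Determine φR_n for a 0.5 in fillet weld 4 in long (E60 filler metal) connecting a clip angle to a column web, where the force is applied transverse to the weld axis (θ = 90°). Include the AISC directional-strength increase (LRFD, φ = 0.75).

E60XX → F_EXX = 60 ksi.
t_e = 0.707 × 0.5 = 0.3535 in; A_we = 0.3535 × 4 = 1.414 in².
Directional factor: 1.0 + 0.5 sin^1.5(90°) = 1.5.
F_nw = 0.6 × 60 × 1.5 = 54 ksi.
φR_n = 0.75 × 54 × 1.414 = 57.27 kip.

φR_n ≈ 57.3 kip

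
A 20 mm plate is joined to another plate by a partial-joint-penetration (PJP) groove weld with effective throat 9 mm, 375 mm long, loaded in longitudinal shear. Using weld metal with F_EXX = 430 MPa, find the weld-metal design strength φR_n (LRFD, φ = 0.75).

φR_n ≈ 653 kN

Effective throat (given) t_e = 9 mm.
A_we = 9 × 375 = 3375 mm².
F_nw = 0.6 F_EXX = 258 MPa.
φR_n = 0.75 × 258 × 3375 × 10⁻³ = 653.1 kN.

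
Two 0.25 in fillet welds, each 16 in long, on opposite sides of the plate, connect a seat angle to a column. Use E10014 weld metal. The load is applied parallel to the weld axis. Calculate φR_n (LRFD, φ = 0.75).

E100XX → F_EXX = 100 ksi.
Effective throat t_e = 0.707 × 0.25 = 0.1767 in.
Total length L = 32 in; A_we = 0.1767 × 32 = 5.656 in².
F_nw = 0.6 F_EXX = 0.6 × 100 = 60 ksi.
φR_n = 0.75 × 60 × 5.656 = 254.5 kip.

φR_n ≈ 255 kip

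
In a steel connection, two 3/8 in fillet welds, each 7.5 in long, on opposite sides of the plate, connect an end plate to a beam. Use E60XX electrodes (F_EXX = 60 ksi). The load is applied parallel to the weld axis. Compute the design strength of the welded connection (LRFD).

φR_n ≈ 107 kip

Effective throat t_e = 0.707 × 0.375 = 0.2651 in.
Total length L = 15 in; A_we = 0.2651 × 15 = 3.977 in².
F_nw = 0.6 F_EXX = 0.6 × 60 = 36 ksi.
φR_n = 0.75 × 36 × 3.977 = 107.4 kip.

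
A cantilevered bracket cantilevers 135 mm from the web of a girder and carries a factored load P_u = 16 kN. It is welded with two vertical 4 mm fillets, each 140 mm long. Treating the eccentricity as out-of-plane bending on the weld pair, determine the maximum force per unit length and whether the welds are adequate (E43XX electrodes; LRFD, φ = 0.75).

f_max ≈ 336 N/mm; adequate

E43XX → F_EXX = 430 MPa.
L_w = 2 × 140 = 280 mm; section modulus (unit throat) S = 2 × L²/6 = 6533 mm².
Direct shear f_v = P/L_w = 16×10³/280 = 57.14 N/mm.
Moment M = P × e = 16×10³ × 135 = 2160000 N·mm; bending f_b = M/S = 330.6 N/mm.
f_max = √(f_v² + f_b²) = √(57.14² + 330.6²) = 335.5 N/mm.
φr_n = 0.75 × 0.6 × 430 × (0.707 × 4) = 547.2 N/mm → adequate.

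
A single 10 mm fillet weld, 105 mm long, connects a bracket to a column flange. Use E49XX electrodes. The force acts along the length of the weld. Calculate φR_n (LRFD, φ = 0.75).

E49XX → F_EXX = 490 MPa.
Effective throat t_e = 0.707 × 10 = 7.07 mm.
Total length L = 105 mm; A_we = 7.07 × 105 = 742.3 mm².
F_nw = 0.6 F_EXX = 0.6 × 490 = 294 MPa.
φR_n = 0.75 × 294 × 742.3 × 10⁻³ = 163.7 kN.

φR_n ≈ 164 kN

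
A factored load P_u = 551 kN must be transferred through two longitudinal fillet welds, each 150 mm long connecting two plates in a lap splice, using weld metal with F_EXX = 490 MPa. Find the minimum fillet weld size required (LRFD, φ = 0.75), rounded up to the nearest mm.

w = 12 mm

Total weld length L = 300 mm.
Required throat t_e = P_u / (φ × 0.6 F_EXX × L) = 551 / (0.75 × 0.6 × 490 × 300 × 10⁻³) = 8.33 mm.
Required leg w = t_e / 0.707 = 11.78 mm → use 12 mm.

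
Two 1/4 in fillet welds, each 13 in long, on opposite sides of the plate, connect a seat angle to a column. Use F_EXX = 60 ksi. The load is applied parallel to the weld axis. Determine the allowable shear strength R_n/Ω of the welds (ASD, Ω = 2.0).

Effective throat t_e = 0.707 × 0.25 = 0.1767 in.
Total length L = 26 in; A_we = 0.1767 × 26 = 4.595 in².
F_nw = 0.6 F_EXX = 0.6 × 60 = 36 ksi.
R_n = 36 × 4.595 = 165.4 kip; R_n/Ω = 165.4/2.0 = 82.72 kip.

R_n/Ω ≈ 82.7 kip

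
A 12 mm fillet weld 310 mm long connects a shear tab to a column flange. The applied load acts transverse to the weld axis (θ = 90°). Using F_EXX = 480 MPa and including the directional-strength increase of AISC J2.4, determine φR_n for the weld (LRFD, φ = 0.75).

φR_n ≈ 852 kN

t_e = 0.707 × 12 = 8.484 mm; A_we = 8.484 × 310 = 2630 mm².
Directional factor: 1.0 + 0.5 sin^1.5(90°) = 1.5.
F_nw = 0.6 × 480 × 1.5 = 432 MPa.
φR_n = 0.75 × 432 × 2630 × 10⁻³ = 852.1 kN.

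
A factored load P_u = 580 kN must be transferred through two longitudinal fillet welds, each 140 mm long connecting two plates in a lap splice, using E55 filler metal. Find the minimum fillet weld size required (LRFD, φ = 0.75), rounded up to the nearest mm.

w = 12 mm

E55XX → F_EXX = 550 MPa.
Total weld length L = 280 mm.
Required throat t_e = P_u / (φ × 0.6 F_EXX × L) = 580 / (0.75 × 0.6 × 550 × 280 × 10⁻³) = 8.369 mm.
Required leg w = t_e / 0.707 = 11.84 mm → use 12 mm.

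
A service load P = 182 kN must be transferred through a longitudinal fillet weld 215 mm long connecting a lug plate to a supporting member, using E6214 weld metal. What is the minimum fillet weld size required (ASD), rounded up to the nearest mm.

w = 7 mm

E62XX → F_EXX = 620 MPa.
Total weld length L = 215 mm.
Required throat t_e = P × Ω / (0.6 F_EXX × L) = 182 × 2.0 / (0.6 × 620 × 215 × 10⁻³) = 4.551 mm.
Required leg w = t_e / 0.707 = 6.437 mm → use 7 mm.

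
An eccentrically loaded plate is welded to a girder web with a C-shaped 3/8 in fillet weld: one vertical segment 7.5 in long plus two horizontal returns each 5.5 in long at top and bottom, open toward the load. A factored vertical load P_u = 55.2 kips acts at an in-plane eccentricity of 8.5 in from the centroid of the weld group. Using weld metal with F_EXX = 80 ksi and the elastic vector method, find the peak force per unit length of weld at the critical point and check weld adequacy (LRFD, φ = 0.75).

Total weld length L_w = 18.5 in. Treat welds as unit-width lines.
Centroid: x̄ = 2×5.5×2.75 / 18.5 = 1.635 in from the vertical weld.
Polar moment about centroid: J = I_x + I_y = [7.5³/12 + 2×5.5×3.75²] + [7.5×1.635² + 2(5.5³/12 + 5.5×1.115²)] = 251.3 in³.
Direct shear f_v = P/L_w = 55.2 / 18.5 = 2.984 kip/in (vertical).
Torsion M = P·e = 55.2 × 8.5 = 469.2 kip·in.
Critical point at (x, y) = (3.865, 3.75) from centroid. f_tx = M·y/J = 7.002 kip/in; f_ty = M·x/J = 7.216 kip/in.
Resultant f_max = √[f_tx² + (f_v + f_ty)²] = √[7.002² + (2.984 + 7.216)²] = 12.37 kip/in.
Capacity per unit length: φr_n = 0.75 × 0.6 × 80 × (0.707 × 0.375) = 9.544 kip/in.
12.37 > 9.544 → NOT adequate.

f_max ≈ 12.4 kip/in; NOT adequate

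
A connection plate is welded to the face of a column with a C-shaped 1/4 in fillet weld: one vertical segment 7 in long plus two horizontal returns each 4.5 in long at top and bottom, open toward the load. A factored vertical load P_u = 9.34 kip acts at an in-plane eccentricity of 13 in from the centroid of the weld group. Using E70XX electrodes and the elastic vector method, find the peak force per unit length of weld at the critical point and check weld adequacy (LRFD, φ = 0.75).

f_max ≈ 3.75 kip/in; adequate

E70XX → F_EXX = 70 ksi.
Total weld length L_w = 16 in. Treat welds as unit-width lines.
Centroid: x̄ = 2×4.5×2.25 / 16 = 1.266 in from the vertical weld.
Polar moment about centroid: J = I_x + I_y = [7³/12 + 2×4.5×3.5²] + [7×1.266² + 2(4.5³/12 + 4.5×0.9844²)] = 174 in³.
Direct shear f_v = P/L_w = 9.34 / 16 = 0.5837 kip/in (vertical).
Torsion M = P·e = 9.34 × 13 = 121.42 kip·in.
Critical point at (x, y) = (3.234, 3.5) from centroid. f_tx = M·y/J = 2.443 kip/in; f_ty = M·x/J = 2.258 kip/in.
Resultant f_max = √[f_tx² + (f_v + f_ty)²] = √[2.443² + (0.5837 + 2.258)²] = 3.747 kip/in.
Capacity per unit length: φr_n = 0.75 × 0.6 × 70 × (0.707 × 0.25) = 5.568 kip/in.
3.747 ≤ 5.568 → adequate.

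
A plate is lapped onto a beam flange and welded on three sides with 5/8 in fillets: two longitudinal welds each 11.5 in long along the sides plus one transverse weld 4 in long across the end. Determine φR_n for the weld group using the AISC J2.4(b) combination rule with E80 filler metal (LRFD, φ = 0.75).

E80XX → F_EXX = 80 ksi.
t_e = 0.707 × 0.625 = 0.4419 in.
R_nwl = 0.6 × 80 × 0.4419 × 23 = 487.8 kips (longitudinal, 2 welds).
R_nwt = 0.6 × 80 × 0.4419 × 4 = 84.84 kips (transverse, base value).
(i) R_nwl + R_nwt = 572.7 kips; (ii) 0.85 R_nwl + 1.5 R_nwt = 541.9 kips.
R_n = max = 572.7 kips [governs: (i)]; φR_n = 429.5 kips.

φR_n ≈ 430 kips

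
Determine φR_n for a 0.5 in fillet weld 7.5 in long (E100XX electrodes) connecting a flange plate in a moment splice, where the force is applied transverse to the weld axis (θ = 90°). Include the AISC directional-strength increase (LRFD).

φR_n ≈ 179 kip

E100XX → F_EXX = 100 ksi.
t_e = 0.707 × 0.5 = 0.3535 in; A_we = 0.3535 × 7.5 = 2.651 in².
Directional factor: 1.0 + 0.5 sin^1.5(90°) = 1.5.
F_nw = 0.6 × 100 × 1.5 = 90 ksi.
φR_n = 0.75 × 90 × 2.651 = 179 kip.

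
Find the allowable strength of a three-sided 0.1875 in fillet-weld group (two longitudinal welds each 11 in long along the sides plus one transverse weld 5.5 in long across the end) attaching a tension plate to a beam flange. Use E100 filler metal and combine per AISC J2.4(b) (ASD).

R_n/Ω ≈ 109 kips

E100XX → F_EXX = 100 ksi.
t_e = 0.707 × 0.1875 = 0.1326 in.
R_nwl = 0.6 × 100 × 0.1326 × 22 = 175 kips (longitudinal, 2 welds).
R_nwt = 0.6 × 100 × 0.1326 × 5.5 = 43.75 kips (transverse, base value).
(i) R_nwl + R_nwt = 218.7 kips; (ii) 0.85 R_nwl + 1.5 R_nwt = 214.4 kips.
R_n = max = 218.7 kips [governs: (i)]; R_n/Ω = 109.4 kips.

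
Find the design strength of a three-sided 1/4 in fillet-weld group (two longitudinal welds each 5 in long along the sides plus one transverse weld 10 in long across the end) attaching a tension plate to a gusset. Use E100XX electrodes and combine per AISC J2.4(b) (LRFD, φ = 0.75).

φR_n ≈ 187 kips

E100XX → F_EXX = 100 ksi.
t_e = 0.707 × 0.25 = 0.1767 in.
R_nwl = 0.6 × 100 × 0.1767 × 10 = 106 kips (longitudinal, 2 welds).
R_nwt = 0.6 × 100 × 0.1767 × 10 = 106 kips (transverse, base value).
(i) R_nwl + R_nwt = 212.1 kips; (ii) 0.85 R_nwl + 1.5 R_nwt = 249.2 kips.
R_n = max = 249.2 kips [governs: (ii)]; φR_n = 186.9 kips.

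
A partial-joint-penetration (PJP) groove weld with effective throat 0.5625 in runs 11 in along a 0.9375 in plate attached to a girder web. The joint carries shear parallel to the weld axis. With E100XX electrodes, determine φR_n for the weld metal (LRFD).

E100XX → F_EXX = 100 ksi.
Effective throat (given) t_e = 0.5625 in.
A_we = 0.5625 × 11 = 6.188 in².
F_nw = 0.6 F_EXX = 60 ksi.
φR_n = 0.75 × 60 × 6.188 = 278.4 kips.

φR_n ≈ 278 kips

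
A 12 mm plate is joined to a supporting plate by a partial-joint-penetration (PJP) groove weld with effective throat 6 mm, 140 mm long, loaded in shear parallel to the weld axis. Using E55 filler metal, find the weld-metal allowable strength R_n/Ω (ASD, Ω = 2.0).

E55XX → F_EXX = 550 MPa.
Effective throat (given) t_e = 6 mm.
A_we = 6 × 140 = 840 mm².
F_nw = 0.6 F_EXX = 330 MPa.
R_n/Ω = (330 × 840) / 2.0 × 10⁻³ = 138.6 kN.

R_n/Ω ≈ 139 kN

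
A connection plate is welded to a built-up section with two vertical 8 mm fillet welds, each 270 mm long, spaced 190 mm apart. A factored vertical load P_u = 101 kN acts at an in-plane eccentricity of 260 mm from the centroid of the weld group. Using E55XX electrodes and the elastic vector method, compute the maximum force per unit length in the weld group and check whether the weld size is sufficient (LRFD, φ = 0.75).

f_max ≈ 657 N/mm; adequate

E55XX → F_EXX = 550 MPa.
Total weld length L_w = 540 mm. Treat welds as unit-width lines.
Polar moment about centroid: J = 2[d³/12 + d(b/2)²] = 2[270³/12 + 270×95²] = 8154000 mm³.
Direct shear f_v = P/L_w = 101×10³ / 540 = 187 N/mm (vertical).
Torsion M = P·e = 101×10³ × 260 = 26260000 N·mm.
Critical point at (x, y) = (95, 135) from centroid. f_tx = M·y/J = 434.8 N/mm; f_ty = M·x/J = 305.9 N/mm.
Resultant f_max = √[f_tx² + (f_v + f_ty)²] = √[434.8² + (187 + 305.9)²] = 657.3 N/mm.
Capacity per unit length: φr_n = 0.75 × 0.6 × 550 × (0.707 × 8) = 1400 N/mm.
657.3 ≤ 1400 → adequate.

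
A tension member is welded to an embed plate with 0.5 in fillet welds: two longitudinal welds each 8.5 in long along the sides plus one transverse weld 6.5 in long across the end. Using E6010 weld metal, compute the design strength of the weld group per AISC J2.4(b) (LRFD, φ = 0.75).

φR_n ≈ 231 kips

E60XX → F_EXX = 60 ksi.
t_e = 0.707 × 0.5 = 0.3535 in.
R_nwl = 0.6 × 60 × 0.3535 × 17 = 216.3 kips (longitudinal, 2 welds).
R_nwt = 0.6 × 60 × 0.3535 × 6.5 = 82.72 kips (transverse, base value).
(i) R_nwl + R_nwt = 299.1 kips; (ii) 0.85 R_nwl + 1.5 R_nwt = 308 kips.
R_n = max = 308 kips [governs: (ii)]; φR_n = 231 kips.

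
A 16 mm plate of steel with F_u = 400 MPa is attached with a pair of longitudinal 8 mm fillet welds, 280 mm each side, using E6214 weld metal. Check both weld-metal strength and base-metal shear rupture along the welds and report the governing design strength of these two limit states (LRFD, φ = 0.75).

φR_n ≈ 884 kN (weld metal governs)

E62XX → F_EXX = 620 MPa.
t_e = 0.707 × 8 = 5.656 mm; L = 560 mm.
Weld metal: φR_n = 0.75 × 0.6 × 620 × 5.656 × 560 × 10⁻³ = 883.7 kN.
Base metal (shear rupture): φR_n = 0.75 × 0.6 × 400 × 16 × 560 × 10⁻³ = 1613 kN.
Governing: weld metal.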